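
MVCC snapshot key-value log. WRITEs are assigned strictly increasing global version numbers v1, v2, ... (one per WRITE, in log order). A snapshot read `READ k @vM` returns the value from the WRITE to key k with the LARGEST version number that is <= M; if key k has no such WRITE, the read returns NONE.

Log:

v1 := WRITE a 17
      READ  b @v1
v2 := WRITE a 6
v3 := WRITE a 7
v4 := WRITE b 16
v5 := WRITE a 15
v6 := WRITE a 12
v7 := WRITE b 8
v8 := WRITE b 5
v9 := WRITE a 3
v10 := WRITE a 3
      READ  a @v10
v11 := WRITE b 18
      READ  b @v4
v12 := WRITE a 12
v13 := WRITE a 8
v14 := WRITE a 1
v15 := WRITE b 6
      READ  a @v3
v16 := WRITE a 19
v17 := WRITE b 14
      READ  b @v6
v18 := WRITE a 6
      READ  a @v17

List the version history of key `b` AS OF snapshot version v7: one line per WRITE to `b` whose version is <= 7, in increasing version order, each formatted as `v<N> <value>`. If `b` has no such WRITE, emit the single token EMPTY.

Answer: v4 16
v7 8

Derivation:
Scan writes for key=b with version <= 7:
  v1 WRITE a 17 -> skip
  v2 WRITE a 6 -> skip
  v3 WRITE a 7 -> skip
  v4 WRITE b 16 -> keep
  v5 WRITE a 15 -> skip
  v6 WRITE a 12 -> skip
  v7 WRITE b 8 -> keep
  v8 WRITE b 5 -> drop (> snap)
  v9 WRITE a 3 -> skip
  v10 WRITE a 3 -> skip
  v11 WRITE b 18 -> drop (> snap)
  v12 WRITE a 12 -> skip
  v13 WRITE a 8 -> skip
  v14 WRITE a 1 -> skip
  v15 WRITE b 6 -> drop (> snap)
  v16 WRITE a 19 -> skip
  v17 WRITE b 14 -> drop (> snap)
  v18 WRITE a 6 -> skip
Collected: [(4, 16), (7, 8)]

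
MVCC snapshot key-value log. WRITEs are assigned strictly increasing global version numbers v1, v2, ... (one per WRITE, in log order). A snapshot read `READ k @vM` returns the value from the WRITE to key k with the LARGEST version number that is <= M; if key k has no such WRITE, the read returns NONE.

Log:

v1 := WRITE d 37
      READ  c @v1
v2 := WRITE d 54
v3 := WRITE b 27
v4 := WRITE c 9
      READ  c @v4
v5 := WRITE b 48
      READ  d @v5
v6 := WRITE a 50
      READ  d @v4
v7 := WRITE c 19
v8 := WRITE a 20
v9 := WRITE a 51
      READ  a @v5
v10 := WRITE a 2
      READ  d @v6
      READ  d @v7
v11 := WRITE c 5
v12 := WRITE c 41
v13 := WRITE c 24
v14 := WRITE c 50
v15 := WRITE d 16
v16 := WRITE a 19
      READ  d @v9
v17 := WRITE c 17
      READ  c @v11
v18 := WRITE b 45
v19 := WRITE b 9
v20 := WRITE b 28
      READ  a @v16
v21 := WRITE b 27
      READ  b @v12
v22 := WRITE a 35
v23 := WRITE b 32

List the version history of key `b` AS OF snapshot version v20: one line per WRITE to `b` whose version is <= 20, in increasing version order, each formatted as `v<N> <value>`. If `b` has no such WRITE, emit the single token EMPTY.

Scan writes for key=b with version <= 20:
  v1 WRITE d 37 -> skip
  v2 WRITE d 54 -> skip
  v3 WRITE b 27 -> keep
  v4 WRITE c 9 -> skip
  v5 WRITE b 48 -> keep
  v6 WRITE a 50 -> skip
  v7 WRITE c 19 -> skip
  v8 WRITE a 20 -> skip
  v9 WRITE a 51 -> skip
  v10 WRITE a 2 -> skip
  v11 WRITE c 5 -> skip
  v12 WRITE c 41 -> skip
  v13 WRITE c 24 -> skip
  v14 WRITE c 50 -> skip
  v15 WRITE d 16 -> skip
  v16 WRITE a 19 -> skip
  v17 WRITE c 17 -> skip
  v18 WRITE b 45 -> keep
  v19 WRITE b 9 -> keep
  v20 WRITE b 28 -> keep
  v21 WRITE b 27 -> drop (> snap)
  v22 WRITE a 35 -> skip
  v23 WRITE b 32 -> drop (> snap)
Collected: [(3, 27), (5, 48), (18, 45), (19, 9), (20, 28)]

Answer: v3 27
v5 48
v18 45
v19 9
v20 28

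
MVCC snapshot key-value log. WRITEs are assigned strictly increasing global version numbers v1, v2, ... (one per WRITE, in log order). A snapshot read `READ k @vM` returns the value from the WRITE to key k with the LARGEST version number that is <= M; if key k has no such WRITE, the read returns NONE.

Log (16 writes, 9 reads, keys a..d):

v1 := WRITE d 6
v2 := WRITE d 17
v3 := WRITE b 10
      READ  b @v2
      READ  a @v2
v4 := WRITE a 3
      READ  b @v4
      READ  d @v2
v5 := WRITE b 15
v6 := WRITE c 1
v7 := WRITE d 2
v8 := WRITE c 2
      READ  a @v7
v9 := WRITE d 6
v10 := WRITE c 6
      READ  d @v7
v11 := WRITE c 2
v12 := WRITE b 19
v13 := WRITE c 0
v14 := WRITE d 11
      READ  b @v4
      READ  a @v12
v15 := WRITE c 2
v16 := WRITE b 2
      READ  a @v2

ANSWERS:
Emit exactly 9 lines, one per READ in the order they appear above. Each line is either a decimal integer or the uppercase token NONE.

v1: WRITE d=6  (d history now [(1, 6)])
v2: WRITE d=17  (d history now [(1, 6), (2, 17)])
v3: WRITE b=10  (b history now [(3, 10)])
READ b @v2: history=[(3, 10)] -> no version <= 2 -> NONE
READ a @v2: history=[] -> no version <= 2 -> NONE
v4: WRITE a=3  (a history now [(4, 3)])
READ b @v4: history=[(3, 10)] -> pick v3 -> 10
READ d @v2: history=[(1, 6), (2, 17)] -> pick v2 -> 17
v5: WRITE b=15  (b history now [(3, 10), (5, 15)])
v6: WRITE c=1  (c history now [(6, 1)])
v7: WRITE d=2  (d history now [(1, 6), (2, 17), (7, 2)])
v8: WRITE c=2  (c history now [(6, 1), (8, 2)])
READ a @v7: history=[(4, 3)] -> pick v4 -> 3
v9: WRITE d=6  (d history now [(1, 6), (2, 17), (7, 2), (9, 6)])
v10: WRITE c=6  (c history now [(6, 1), (8, 2), (10, 6)])
READ d @v7: history=[(1, 6), (2, 17), (7, 2), (9, 6)] -> pick v7 -> 2
v11: WRITE c=2  (c history now [(6, 1), (8, 2), (10, 6), (11, 2)])
v12: WRITE b=19  (b history now [(3, 10), (5, 15), (12, 19)])
v13: WRITE c=0  (c history now [(6, 1), (8, 2), (10, 6), (11, 2), (13, 0)])
v14: WRITE d=11  (d history now [(1, 6), (2, 17), (7, 2), (9, 6), (14, 11)])
READ b @v4: history=[(3, 10), (5, 15), (12, 19)] -> pick v3 -> 10
READ a @v12: history=[(4, 3)] -> pick v4 -> 3
v15: WRITE c=2  (c history now [(6, 1), (8, 2), (10, 6), (11, 2), (13, 0), (15, 2)])
v16: WRITE b=2  (b history now [(3, 10), (5, 15), (12, 19), (16, 2)])
READ a @v2: history=[(4, 3)] -> no version <= 2 -> NONE

Answer: NONE
NONE
10
17
3
2
10
3
NONE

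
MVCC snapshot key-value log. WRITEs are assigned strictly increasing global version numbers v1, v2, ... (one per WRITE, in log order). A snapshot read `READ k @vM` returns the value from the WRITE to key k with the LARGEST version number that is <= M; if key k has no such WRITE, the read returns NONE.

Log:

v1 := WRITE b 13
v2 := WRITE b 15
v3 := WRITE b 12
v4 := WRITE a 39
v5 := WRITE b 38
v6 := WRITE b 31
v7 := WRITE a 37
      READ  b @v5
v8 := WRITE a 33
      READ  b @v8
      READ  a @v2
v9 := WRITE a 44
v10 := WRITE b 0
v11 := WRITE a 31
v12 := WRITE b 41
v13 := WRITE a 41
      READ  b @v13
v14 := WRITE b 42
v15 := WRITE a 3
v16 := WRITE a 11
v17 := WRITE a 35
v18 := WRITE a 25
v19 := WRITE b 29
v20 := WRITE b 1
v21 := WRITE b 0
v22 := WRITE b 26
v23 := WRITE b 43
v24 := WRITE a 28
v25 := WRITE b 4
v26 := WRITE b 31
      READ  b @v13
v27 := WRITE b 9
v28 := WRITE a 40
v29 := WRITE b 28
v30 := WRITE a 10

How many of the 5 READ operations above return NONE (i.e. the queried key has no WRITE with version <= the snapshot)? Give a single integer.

v1: WRITE b=13  (b history now [(1, 13)])
v2: WRITE b=15  (b history now [(1, 13), (2, 15)])
v3: WRITE b=12  (b history now [(1, 13), (2, 15), (3, 12)])
v4: WRITE a=39  (a history now [(4, 39)])
v5: WRITE b=38  (b history now [(1, 13), (2, 15), (3, 12), (5, 38)])
v6: WRITE b=31  (b history now [(1, 13), (2, 15), (3, 12), (5, 38), (6, 31)])
v7: WRITE a=37  (a history now [(4, 39), (7, 37)])
READ b @v5: history=[(1, 13), (2, 15), (3, 12), (5, 38), (6, 31)] -> pick v5 -> 38
v8: WRITE a=33  (a history now [(4, 39), (7, 37), (8, 33)])
READ b @v8: history=[(1, 13), (2, 15), (3, 12), (5, 38), (6, 31)] -> pick v6 -> 31
READ a @v2: history=[(4, 39), (7, 37), (8, 33)] -> no version <= 2 -> NONE
v9: WRITE a=44  (a history now [(4, 39), (7, 37), (8, 33), (9, 44)])
v10: WRITE b=0  (b history now [(1, 13), (2, 15), (3, 12), (5, 38), (6, 31), (10, 0)])
v11: WRITE a=31  (a history now [(4, 39), (7, 37), (8, 33), (9, 44), (11, 31)])
v12: WRITE b=41  (b history now [(1, 13), (2, 15), (3, 12), (5, 38), (6, 31), (10, 0), (12, 41)])
v13: WRITE a=41  (a history now [(4, 39), (7, 37), (8, 33), (9, 44), (11, 31), (13, 41)])
READ b @v13: history=[(1, 13), (2, 15), (3, 12), (5, 38), (6, 31), (10, 0), (12, 41)] -> pick v12 -> 41
v14: WRITE b=42  (b history now [(1, 13), (2, 15), (3, 12), (5, 38), (6, 31), (10, 0), (12, 41), (14, 42)])
v15: WRITE a=3  (a history now [(4, 39), (7, 37), (8, 33), (9, 44), (11, 31), (13, 41), (15, 3)])
v16: WRITE a=11  (a history now [(4, 39), (7, 37), (8, 33), (9, 44), (11, 31), (13, 41), (15, 3), (16, 11)])
v17: WRITE a=35  (a history now [(4, 39), (7, 37), (8, 33), (9, 44), (11, 31), (13, 41), (15, 3), (16, 11), (17, 35)])
v18: WRITE a=25  (a history now [(4, 39), (7, 37), (8, 33), (9, 44), (11, 31), (13, 41), (15, 3), (16, 11), (17, 35), (18, 25)])
v19: WRITE b=29  (b history now [(1, 13), (2, 15), (3, 12), (5, 38), (6, 31), (10, 0), (12, 41), (14, 42), (19, 29)])
v20: WRITE b=1  (b history now [(1, 13), (2, 15), (3, 12), (5, 38), (6, 31), (10, 0), (12, 41), (14, 42), (19, 29), (20, 1)])
v21: WRITE b=0  (b history now [(1, 13), (2, 15), (3, 12), (5, 38), (6, 31), (10, 0), (12, 41), (14, 42), (19, 29), (20, 1), (21, 0)])
v22: WRITE b=26  (b history now [(1, 13), (2, 15), (3, 12), (5, 38), (6, 31), (10, 0), (12, 41), (14, 42), (19, 29), (20, 1), (21, 0), (22, 26)])
v23: WRITE b=43  (b history now [(1, 13), (2, 15), (3, 12), (5, 38), (6, 31), (10, 0), (12, 41), (14, 42), (19, 29), (20, 1), (21, 0), (22, 26), (23, 43)])
v24: WRITE a=28  (a history now [(4, 39), (7, 37), (8, 33), (9, 44), (11, 31), (13, 41), (15, 3), (16, 11), (17, 35), (18, 25), (24, 28)])
v25: WRITE b=4  (b history now [(1, 13), (2, 15), (3, 12), (5, 38), (6, 31), (10, 0), (12, 41), (14, 42), (19, 29), (20, 1), (21, 0), (22, 26), (23, 43), (25, 4)])
v26: WRITE b=31  (b history now [(1, 13), (2, 15), (3, 12), (5, 38), (6, 31), (10, 0), (12, 41), (14, 42), (19, 29), (20, 1), (21, 0), (22, 26), (23, 43), (25, 4), (26, 31)])
READ b @v13: history=[(1, 13), (2, 15), (3, 12), (5, 38), (6, 31), (10, 0), (12, 41), (14, 42), (19, 29), (20, 1), (21, 0), (22, 26), (23, 43), (25, 4), (26, 31)] -> pick v12 -> 41
v27: WRITE b=9  (b history now [(1, 13), (2, 15), (3, 12), (5, 38), (6, 31), (10, 0), (12, 41), (14, 42), (19, 29), (20, 1), (21, 0), (22, 26), (23, 43), (25, 4), (26, 31), (27, 9)])
v28: WRITE a=40  (a history now [(4, 39), (7, 37), (8, 33), (9, 44), (11, 31), (13, 41), (15, 3), (16, 11), (17, 35), (18, 25), (24, 28), (28, 40)])
v29: WRITE b=28  (b history now [(1, 13), (2, 15), (3, 12), (5, 38), (6, 31), (10, 0), (12, 41), (14, 42), (19, 29), (20, 1), (21, 0), (22, 26), (23, 43), (25, 4), (26, 31), (27, 9), (29, 28)])
v30: WRITE a=10  (a history now [(4, 39), (7, 37), (8, 33), (9, 44), (11, 31), (13, 41), (15, 3), (16, 11), (17, 35), (18, 25), (24, 28), (28, 40), (30, 10)])
Read results in order: ['38', '31', 'NONE', '41', '41']
NONE count = 1

Answer: 1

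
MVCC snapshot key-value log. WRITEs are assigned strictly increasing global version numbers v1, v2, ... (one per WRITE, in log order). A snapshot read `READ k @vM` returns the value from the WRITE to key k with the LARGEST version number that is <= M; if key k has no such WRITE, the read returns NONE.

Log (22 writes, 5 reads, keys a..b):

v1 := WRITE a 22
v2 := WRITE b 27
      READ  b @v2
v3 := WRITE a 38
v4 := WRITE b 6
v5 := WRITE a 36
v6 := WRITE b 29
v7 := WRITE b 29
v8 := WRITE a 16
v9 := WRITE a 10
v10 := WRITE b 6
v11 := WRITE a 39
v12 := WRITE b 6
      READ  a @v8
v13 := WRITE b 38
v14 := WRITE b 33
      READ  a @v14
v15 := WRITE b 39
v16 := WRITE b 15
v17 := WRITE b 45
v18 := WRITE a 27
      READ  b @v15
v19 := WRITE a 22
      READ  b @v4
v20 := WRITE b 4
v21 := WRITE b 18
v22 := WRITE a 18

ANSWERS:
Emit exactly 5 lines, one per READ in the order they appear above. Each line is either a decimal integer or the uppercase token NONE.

v1: WRITE a=22  (a history now [(1, 22)])
v2: WRITE b=27  (b history now [(2, 27)])
READ b @v2: history=[(2, 27)] -> pick v2 -> 27
v3: WRITE a=38  (a history now [(1, 22), (3, 38)])
v4: WRITE b=6  (b history now [(2, 27), (4, 6)])
v5: WRITE a=36  (a history now [(1, 22), (3, 38), (5, 36)])
v6: WRITE b=29  (b history now [(2, 27), (4, 6), (6, 29)])
v7: WRITE b=29  (b history now [(2, 27), (4, 6), (6, 29), (7, 29)])
v8: WRITE a=16  (a history now [(1, 22), (3, 38), (5, 36), (8, 16)])
v9: WRITE a=10  (a history now [(1, 22), (3, 38), (5, 36), (8, 16), (9, 10)])
v10: WRITE b=6  (b history now [(2, 27), (4, 6), (6, 29), (7, 29), (10, 6)])
v11: WRITE a=39  (a history now [(1, 22), (3, 38), (5, 36), (8, 16), (9, 10), (11, 39)])
v12: WRITE b=6  (b history now [(2, 27), (4, 6), (6, 29), (7, 29), (10, 6), (12, 6)])
READ a @v8: history=[(1, 22), (3, 38), (5, 36), (8, 16), (9, 10), (11, 39)] -> pick v8 -> 16
v13: WRITE b=38  (b history now [(2, 27), (4, 6), (6, 29), (7, 29), (10, 6), (12, 6), (13, 38)])
v14: WRITE b=33  (b history now [(2, 27), (4, 6), (6, 29), (7, 29), (10, 6), (12, 6), (13, 38), (14, 33)])
READ a @v14: history=[(1, 22), (3, 38), (5, 36), (8, 16), (9, 10), (11, 39)] -> pick v11 -> 39
v15: WRITE b=39  (b history now [(2, 27), (4, 6), (6, 29), (7, 29), (10, 6), (12, 6), (13, 38), (14, 33), (15, 39)])
v16: WRITE b=15  (b history now [(2, 27), (4, 6), (6, 29), (7, 29), (10, 6), (12, 6), (13, 38), (14, 33), (15, 39), (16, 15)])
v17: WRITE b=45  (b history now [(2, 27), (4, 6), (6, 29), (7, 29), (10, 6), (12, 6), (13, 38), (14, 33), (15, 39), (16, 15), (17, 45)])
v18: WRITE a=27  (a history now [(1, 22), (3, 38), (5, 36), (8, 16), (9, 10), (11, 39), (18, 27)])
READ b @v15: history=[(2, 27), (4, 6), (6, 29), (7, 29), (10, 6), (12, 6), (13, 38), (14, 33), (15, 39), (16, 15), (17, 45)] -> pick v15 -> 39
v19: WRITE a=22  (a history now [(1, 22), (3, 38), (5, 36), (8, 16), (9, 10), (11, 39), (18, 27), (19, 22)])
READ b @v4: history=[(2, 27), (4, 6), (6, 29), (7, 29), (10, 6), (12, 6), (13, 38), (14, 33), (15, 39), (16, 15), (17, 45)] -> pick v4 -> 6
v20: WRITE b=4  (b history now [(2, 27), (4, 6), (6, 29), (7, 29), (10, 6), (12, 6), (13, 38), (14, 33), (15, 39), (16, 15), (17, 45), (20, 4)])
v21: WRITE b=18  (b history now [(2, 27), (4, 6), (6, 29), (7, 29), (10, 6), (12, 6), (13, 38), (14, 33), (15, 39), (16, 15), (17, 45), (20, 4), (21, 18)])
v22: WRITE a=18  (a history now [(1, 22), (3, 38), (5, 36), (8, 16), (9, 10), (11, 39), (18, 27), (19, 22), (22, 18)])

Answer: 27
16
39
39
6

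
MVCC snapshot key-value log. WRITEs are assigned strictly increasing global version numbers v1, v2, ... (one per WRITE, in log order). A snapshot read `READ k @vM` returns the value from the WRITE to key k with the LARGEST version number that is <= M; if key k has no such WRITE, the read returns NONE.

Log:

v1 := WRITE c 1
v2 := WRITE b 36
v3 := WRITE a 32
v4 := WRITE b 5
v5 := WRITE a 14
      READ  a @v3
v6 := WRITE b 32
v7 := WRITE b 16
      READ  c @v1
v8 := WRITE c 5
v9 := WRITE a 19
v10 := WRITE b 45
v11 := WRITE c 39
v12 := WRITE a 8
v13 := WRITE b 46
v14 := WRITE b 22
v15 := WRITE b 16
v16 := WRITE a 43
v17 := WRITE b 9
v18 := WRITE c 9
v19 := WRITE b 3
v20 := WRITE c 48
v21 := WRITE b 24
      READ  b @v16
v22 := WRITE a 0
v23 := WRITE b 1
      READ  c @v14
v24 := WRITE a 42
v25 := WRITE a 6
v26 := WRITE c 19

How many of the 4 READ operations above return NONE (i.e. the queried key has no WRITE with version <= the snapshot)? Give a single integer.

v1: WRITE c=1  (c history now [(1, 1)])
v2: WRITE b=36  (b history now [(2, 36)])
v3: WRITE a=32  (a history now [(3, 32)])
v4: WRITE b=5  (b history now [(2, 36), (4, 5)])
v5: WRITE a=14  (a history now [(3, 32), (5, 14)])
READ a @v3: history=[(3, 32), (5, 14)] -> pick v3 -> 32
v6: WRITE b=32  (b history now [(2, 36), (4, 5), (6, 32)])
v7: WRITE b=16  (b history now [(2, 36), (4, 5), (6, 32), (7, 16)])
READ c @v1: history=[(1, 1)] -> pick v1 -> 1
v8: WRITE c=5  (c history now [(1, 1), (8, 5)])
v9: WRITE a=19  (a history now [(3, 32), (5, 14), (9, 19)])
v10: WRITE b=45  (b history now [(2, 36), (4, 5), (6, 32), (7, 16), (10, 45)])
v11: WRITE c=39  (c history now [(1, 1), (8, 5), (11, 39)])
v12: WRITE a=8  (a history now [(3, 32), (5, 14), (9, 19), (12, 8)])
v13: WRITE b=46  (b history now [(2, 36), (4, 5), (6, 32), (7, 16), (10, 45), (13, 46)])
v14: WRITE b=22  (b history now [(2, 36), (4, 5), (6, 32), (7, 16), (10, 45), (13, 46), (14, 22)])
v15: WRITE b=16  (b history now [(2, 36), (4, 5), (6, 32), (7, 16), (10, 45), (13, 46), (14, 22), (15, 16)])
v16: WRITE a=43  (a history now [(3, 32), (5, 14), (9, 19), (12, 8), (16, 43)])
v17: WRITE b=9  (b history now [(2, 36), (4, 5), (6, 32), (7, 16), (10, 45), (13, 46), (14, 22), (15, 16), (17, 9)])
v18: WRITE c=9  (c history now [(1, 1), (8, 5), (11, 39), (18, 9)])
v19: WRITE b=3  (b history now [(2, 36), (4, 5), (6, 32), (7, 16), (10, 45), (13, 46), (14, 22), (15, 16), (17, 9), (19, 3)])
v20: WRITE c=48  (c history now [(1, 1), (8, 5), (11, 39), (18, 9), (20, 48)])
v21: WRITE b=24  (b history now [(2, 36), (4, 5), (6, 32), (7, 16), (10, 45), (13, 46), (14, 22), (15, 16), (17, 9), (19, 3), (21, 24)])
READ b @v16: history=[(2, 36), (4, 5), (6, 32), (7, 16), (10, 45), (13, 46), (14, 22), (15, 16), (17, 9), (19, 3), (21, 24)] -> pick v15 -> 16
v22: WRITE a=0  (a history now [(3, 32), (5, 14), (9, 19), (12, 8), (16, 43), (22, 0)])
v23: WRITE b=1  (b history now [(2, 36), (4, 5), (6, 32), (7, 16), (10, 45), (13, 46), (14, 22), (15, 16), (17, 9), (19, 3), (21, 24), (23, 1)])
READ c @v14: history=[(1, 1), (8, 5), (11, 39), (18, 9), (20, 48)] -> pick v11 -> 39
v24: WRITE a=42  (a history now [(3, 32), (5, 14), (9, 19), (12, 8), (16, 43), (22, 0), (24, 42)])
v25: WRITE a=6  (a history now [(3, 32), (5, 14), (9, 19), (12, 8), (16, 43), (22, 0), (24, 42), (25, 6)])
v26: WRITE c=19  (c history now [(1, 1), (8, 5), (11, 39), (18, 9), (20, 48), (26, 19)])
Read results in order: ['32', '1', '16', '39']
NONE count = 0

Answer: 0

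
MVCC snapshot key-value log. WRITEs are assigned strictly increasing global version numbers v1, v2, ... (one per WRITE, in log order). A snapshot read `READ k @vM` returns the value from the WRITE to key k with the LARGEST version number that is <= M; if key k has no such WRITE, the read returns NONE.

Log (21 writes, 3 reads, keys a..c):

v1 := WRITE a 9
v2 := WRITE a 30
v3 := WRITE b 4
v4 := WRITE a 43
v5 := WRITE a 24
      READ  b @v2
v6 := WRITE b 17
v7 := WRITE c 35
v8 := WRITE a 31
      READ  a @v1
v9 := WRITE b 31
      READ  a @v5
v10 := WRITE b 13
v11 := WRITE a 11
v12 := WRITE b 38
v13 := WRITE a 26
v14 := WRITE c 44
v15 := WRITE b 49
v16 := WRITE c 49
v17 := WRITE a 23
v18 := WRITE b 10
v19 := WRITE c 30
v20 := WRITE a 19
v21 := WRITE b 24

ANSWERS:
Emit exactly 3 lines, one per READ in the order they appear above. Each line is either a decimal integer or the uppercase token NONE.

v1: WRITE a=9  (a history now [(1, 9)])
v2: WRITE a=30  (a history now [(1, 9), (2, 30)])
v3: WRITE b=4  (b history now [(3, 4)])
v4: WRITE a=43  (a history now [(1, 9), (2, 30), (4, 43)])
v5: WRITE a=24  (a history now [(1, 9), (2, 30), (4, 43), (5, 24)])
READ b @v2: history=[(3, 4)] -> no version <= 2 -> NONE
v6: WRITE b=17  (b history now [(3, 4), (6, 17)])
v7: WRITE c=35  (c history now [(7, 35)])
v8: WRITE a=31  (a history now [(1, 9), (2, 30), (4, 43), (5, 24), (8, 31)])
READ a @v1: history=[(1, 9), (2, 30), (4, 43), (5, 24), (8, 31)] -> pick v1 -> 9
v9: WRITE b=31  (b history now [(3, 4), (6, 17), (9, 31)])
READ a @v5: history=[(1, 9), (2, 30), (4, 43), (5, 24), (8, 31)] -> pick v5 -> 24
v10: WRITE b=13  (b history now [(3, 4), (6, 17), (9, 31), (10, 13)])
v11: WRITE a=11  (a history now [(1, 9), (2, 30), (4, 43), (5, 24), (8, 31), (11, 11)])
v12: WRITE b=38  (b history now [(3, 4), (6, 17), (9, 31), (10, 13), (12, 38)])
v13: WRITE a=26  (a history now [(1, 9), (2, 30), (4, 43), (5, 24), (8, 31), (11, 11), (13, 26)])
v14: WRITE c=44  (c history now [(7, 35), (14, 44)])
v15: WRITE b=49  (b history now [(3, 4), (6, 17), (9, 31), (10, 13), (12, 38), (15, 49)])
v16: WRITE c=49  (c history now [(7, 35), (14, 44), (16, 49)])
v17: WRITE a=23  (a history now [(1, 9), (2, 30), (4, 43), (5, 24), (8, 31), (11, 11), (13, 26), (17, 23)])
v18: WRITE b=10  (b history now [(3, 4), (6, 17), (9, 31), (10, 13), (12, 38), (15, 49), (18, 10)])
v19: WRITE c=30  (c history now [(7, 35), (14, 44), (16, 49), (19, 30)])
v20: WRITE a=19  (a history now [(1, 9), (2, 30), (4, 43), (5, 24), (8, 31), (11, 11), (13, 26), (17, 23), (20, 19)])
v21: WRITE b=24  (b history now [(3, 4), (6, 17), (9, 31), (10, 13), (12, 38), (15, 49), (18, 10), (21, 24)])

Answer: NONE
9
24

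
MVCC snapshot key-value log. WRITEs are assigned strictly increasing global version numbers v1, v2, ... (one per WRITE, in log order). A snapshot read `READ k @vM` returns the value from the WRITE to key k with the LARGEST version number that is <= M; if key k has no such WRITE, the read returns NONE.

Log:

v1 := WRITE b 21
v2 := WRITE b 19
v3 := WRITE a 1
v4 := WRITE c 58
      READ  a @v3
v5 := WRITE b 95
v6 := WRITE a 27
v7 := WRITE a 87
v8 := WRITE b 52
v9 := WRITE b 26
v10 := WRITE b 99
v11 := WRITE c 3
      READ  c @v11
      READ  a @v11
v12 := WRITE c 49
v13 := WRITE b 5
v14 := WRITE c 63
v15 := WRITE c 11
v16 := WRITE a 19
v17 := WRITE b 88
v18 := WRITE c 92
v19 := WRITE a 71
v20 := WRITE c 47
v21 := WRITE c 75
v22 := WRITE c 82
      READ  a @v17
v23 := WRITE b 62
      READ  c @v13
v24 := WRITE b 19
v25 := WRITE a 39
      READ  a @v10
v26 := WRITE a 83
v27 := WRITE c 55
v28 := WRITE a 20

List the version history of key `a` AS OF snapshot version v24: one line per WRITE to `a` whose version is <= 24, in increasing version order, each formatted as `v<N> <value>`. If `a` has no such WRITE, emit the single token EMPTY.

Scan writes for key=a with version <= 24:
  v1 WRITE b 21 -> skip
  v2 WRITE b 19 -> skip
  v3 WRITE a 1 -> keep
  v4 WRITE c 58 -> skip
  v5 WRITE b 95 -> skip
  v6 WRITE a 27 -> keep
  v7 WRITE a 87 -> keep
  v8 WRITE b 52 -> skip
  v9 WRITE b 26 -> skip
  v10 WRITE b 99 -> skip
  v11 WRITE c 3 -> skip
  v12 WRITE c 49 -> skip
  v13 WRITE b 5 -> skip
  v14 WRITE c 63 -> skip
  v15 WRITE c 11 -> skip
  v16 WRITE a 19 -> keep
  v17 WRITE b 88 -> skip
  v18 WRITE c 92 -> skip
  v19 WRITE a 71 -> keep
  v20 WRITE c 47 -> skip
  v21 WRITE c 75 -> skip
  v22 WRITE c 82 -> skip
  v23 WRITE b 62 -> skip
  v24 WRITE b 19 -> skip
  v25 WRITE a 39 -> drop (> snap)
  v26 WRITE a 83 -> drop (> snap)
  v27 WRITE c 55 -> skip
  v28 WRITE a 20 -> drop (> snap)
Collected: [(3, 1), (6, 27), (7, 87), (16, 19), (19, 71)]

Answer: v3 1
v6 27
v7 87
v16 19
v19 71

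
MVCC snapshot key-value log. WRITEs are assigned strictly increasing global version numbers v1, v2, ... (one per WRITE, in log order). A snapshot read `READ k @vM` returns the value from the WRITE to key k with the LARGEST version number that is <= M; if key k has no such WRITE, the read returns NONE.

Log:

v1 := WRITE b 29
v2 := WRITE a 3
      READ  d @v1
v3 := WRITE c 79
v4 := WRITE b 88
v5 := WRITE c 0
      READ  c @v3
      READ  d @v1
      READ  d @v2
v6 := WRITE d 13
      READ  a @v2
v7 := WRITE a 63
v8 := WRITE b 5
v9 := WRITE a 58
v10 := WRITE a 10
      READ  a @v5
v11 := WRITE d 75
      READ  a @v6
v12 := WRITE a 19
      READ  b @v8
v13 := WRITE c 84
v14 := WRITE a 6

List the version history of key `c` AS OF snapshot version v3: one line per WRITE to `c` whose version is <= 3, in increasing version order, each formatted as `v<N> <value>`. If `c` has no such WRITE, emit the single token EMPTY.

Answer: v3 79

Derivation:
Scan writes for key=c with version <= 3:
  v1 WRITE b 29 -> skip
  v2 WRITE a 3 -> skip
  v3 WRITE c 79 -> keep
  v4 WRITE b 88 -> skip
  v5 WRITE c 0 -> drop (> snap)
  v6 WRITE d 13 -> skip
  v7 WRITE a 63 -> skip
  v8 WRITE b 5 -> skip
  v9 WRITE a 58 -> skip
  v10 WRITE a 10 -> skip
  v11 WRITE d 75 -> skip
  v12 WRITE a 19 -> skip
  v13 WRITE c 84 -> drop (> snap)
  v14 WRITE a 6 -> skip
Collected: [(3, 79)]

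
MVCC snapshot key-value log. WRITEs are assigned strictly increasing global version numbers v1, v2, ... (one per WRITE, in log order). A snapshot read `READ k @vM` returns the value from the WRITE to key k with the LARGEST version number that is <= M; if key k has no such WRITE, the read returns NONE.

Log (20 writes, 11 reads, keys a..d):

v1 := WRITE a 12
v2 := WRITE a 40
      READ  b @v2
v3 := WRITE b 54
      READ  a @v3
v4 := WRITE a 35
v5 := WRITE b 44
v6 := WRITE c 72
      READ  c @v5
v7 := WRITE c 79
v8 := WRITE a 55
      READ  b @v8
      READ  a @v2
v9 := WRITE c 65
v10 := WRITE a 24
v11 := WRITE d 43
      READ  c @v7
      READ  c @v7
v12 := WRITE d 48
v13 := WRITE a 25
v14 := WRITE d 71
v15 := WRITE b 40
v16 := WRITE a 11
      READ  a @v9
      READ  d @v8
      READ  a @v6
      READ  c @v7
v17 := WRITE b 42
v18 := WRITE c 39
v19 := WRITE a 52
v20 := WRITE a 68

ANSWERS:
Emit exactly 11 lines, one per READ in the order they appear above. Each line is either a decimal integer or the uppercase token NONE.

v1: WRITE a=12  (a history now [(1, 12)])
v2: WRITE a=40  (a history now [(1, 12), (2, 40)])
READ b @v2: history=[] -> no version <= 2 -> NONE
v3: WRITE b=54  (b history now [(3, 54)])
READ a @v3: history=[(1, 12), (2, 40)] -> pick v2 -> 40
v4: WRITE a=35  (a history now [(1, 12), (2, 40), (4, 35)])
v5: WRITE b=44  (b history now [(3, 54), (5, 44)])
v6: WRITE c=72  (c history now [(6, 72)])
READ c @v5: history=[(6, 72)] -> no version <= 5 -> NONE
v7: WRITE c=79  (c history now [(6, 72), (7, 79)])
v8: WRITE a=55  (a history now [(1, 12), (2, 40), (4, 35), (8, 55)])
READ b @v8: history=[(3, 54), (5, 44)] -> pick v5 -> 44
READ a @v2: history=[(1, 12), (2, 40), (4, 35), (8, 55)] -> pick v2 -> 40
v9: WRITE c=65  (c history now [(6, 72), (7, 79), (9, 65)])
v10: WRITE a=24  (a history now [(1, 12), (2, 40), (4, 35), (8, 55), (10, 24)])
v11: WRITE d=43  (d history now [(11, 43)])
READ c @v7: history=[(6, 72), (7, 79), (9, 65)] -> pick v7 -> 79
READ c @v7: history=[(6, 72), (7, 79), (9, 65)] -> pick v7 -> 79
v12: WRITE d=48  (d history now [(11, 43), (12, 48)])
v13: WRITE a=25  (a history now [(1, 12), (2, 40), (4, 35), (8, 55), (10, 24), (13, 25)])
v14: WRITE d=71  (d history now [(11, 43), (12, 48), (14, 71)])
v15: WRITE b=40  (b history now [(3, 54), (5, 44), (15, 40)])
v16: WRITE a=11  (a history now [(1, 12), (2, 40), (4, 35), (8, 55), (10, 24), (13, 25), (16, 11)])
READ a @v9: history=[(1, 12), (2, 40), (4, 35), (8, 55), (10, 24), (13, 25), (16, 11)] -> pick v8 -> 55
READ d @v8: history=[(11, 43), (12, 48), (14, 71)] -> no version <= 8 -> NONE
READ a @v6: history=[(1, 12), (2, 40), (4, 35), (8, 55), (10, 24), (13, 25), (16, 11)] -> pick v4 -> 35
READ c @v7: history=[(6, 72), (7, 79), (9, 65)] -> pick v7 -> 79
v17: WRITE b=42  (b history now [(3, 54), (5, 44), (15, 40), (17, 42)])
v18: WRITE c=39  (c history now [(6, 72), (7, 79), (9, 65), (18, 39)])
v19: WRITE a=52  (a history now [(1, 12), (2, 40), (4, 35), (8, 55), (10, 24), (13, 25), (16, 11), (19, 52)])
v20: WRITE a=68  (a history now [(1, 12), (2, 40), (4, 35), (8, 55), (10, 24), (13, 25), (16, 11), (19, 52), (20, 68)])

Answer: NONE
40
NONE
44
40
79
79
55
NONE
35
79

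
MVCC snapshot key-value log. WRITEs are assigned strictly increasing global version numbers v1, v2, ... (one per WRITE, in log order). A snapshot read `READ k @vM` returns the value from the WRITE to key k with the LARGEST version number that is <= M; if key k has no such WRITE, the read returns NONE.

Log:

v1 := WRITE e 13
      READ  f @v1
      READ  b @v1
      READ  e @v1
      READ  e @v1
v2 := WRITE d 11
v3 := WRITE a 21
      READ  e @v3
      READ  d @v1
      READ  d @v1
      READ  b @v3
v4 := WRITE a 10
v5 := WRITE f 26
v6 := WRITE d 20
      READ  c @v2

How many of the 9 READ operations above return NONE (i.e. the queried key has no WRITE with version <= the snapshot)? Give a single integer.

Answer: 6

Derivation:
v1: WRITE e=13  (e history now [(1, 13)])
READ f @v1: history=[] -> no version <= 1 -> NONE
READ b @v1: history=[] -> no version <= 1 -> NONE
READ e @v1: history=[(1, 13)] -> pick v1 -> 13
READ e @v1: history=[(1, 13)] -> pick v1 -> 13
v2: WRITE d=11  (d history now [(2, 11)])
v3: WRITE a=21  (a history now [(3, 21)])
READ e @v3: history=[(1, 13)] -> pick v1 -> 13
READ d @v1: history=[(2, 11)] -> no version <= 1 -> NONE
READ d @v1: history=[(2, 11)] -> no version <= 1 -> NONE
READ b @v3: history=[] -> no version <= 3 -> NONE
v4: WRITE a=10  (a history now [(3, 21), (4, 10)])
v5: WRITE f=26  (f history now [(5, 26)])
v6: WRITE d=20  (d history now [(2, 11), (6, 20)])
READ c @v2: history=[] -> no version <= 2 -> NONE
Read results in order: ['NONE', 'NONE', '13', '13', '13', 'NONE', 'NONE', 'NONE', 'NONE']
NONE count = 6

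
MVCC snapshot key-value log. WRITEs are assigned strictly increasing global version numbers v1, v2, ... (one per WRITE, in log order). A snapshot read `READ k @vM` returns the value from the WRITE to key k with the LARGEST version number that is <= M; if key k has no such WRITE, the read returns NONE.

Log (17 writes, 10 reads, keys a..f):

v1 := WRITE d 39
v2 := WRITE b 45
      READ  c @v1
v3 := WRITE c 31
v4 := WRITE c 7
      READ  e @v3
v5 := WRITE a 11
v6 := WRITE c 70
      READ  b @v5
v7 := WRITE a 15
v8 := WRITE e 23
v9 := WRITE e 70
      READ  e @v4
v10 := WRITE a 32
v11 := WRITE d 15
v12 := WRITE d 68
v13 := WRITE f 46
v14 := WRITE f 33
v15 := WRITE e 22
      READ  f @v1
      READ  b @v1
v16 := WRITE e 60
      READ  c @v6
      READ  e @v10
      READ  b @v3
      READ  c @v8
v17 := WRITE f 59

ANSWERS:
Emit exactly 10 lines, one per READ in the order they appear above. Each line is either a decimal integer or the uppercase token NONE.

v1: WRITE d=39  (d history now [(1, 39)])
v2: WRITE b=45  (b history now [(2, 45)])
READ c @v1: history=[] -> no version <= 1 -> NONE
v3: WRITE c=31  (c history now [(3, 31)])
v4: WRITE c=7  (c history now [(3, 31), (4, 7)])
READ e @v3: history=[] -> no version <= 3 -> NONE
v5: WRITE a=11  (a history now [(5, 11)])
v6: WRITE c=70  (c history now [(3, 31), (4, 7), (6, 70)])
READ b @v5: history=[(2, 45)] -> pick v2 -> 45
v7: WRITE a=15  (a history now [(5, 11), (7, 15)])
v8: WRITE e=23  (e history now [(8, 23)])
v9: WRITE e=70  (e history now [(8, 23), (9, 70)])
READ e @v4: history=[(8, 23), (9, 70)] -> no version <= 4 -> NONE
v10: WRITE a=32  (a history now [(5, 11), (7, 15), (10, 32)])
v11: WRITE d=15  (d history now [(1, 39), (11, 15)])
v12: WRITE d=68  (d history now [(1, 39), (11, 15), (12, 68)])
v13: WRITE f=46  (f history now [(13, 46)])
v14: WRITE f=33  (f history now [(13, 46), (14, 33)])
v15: WRITE e=22  (e history now [(8, 23), (9, 70), (15, 22)])
READ f @v1: history=[(13, 46), (14, 33)] -> no version <= 1 -> NONE
READ b @v1: history=[(2, 45)] -> no version <= 1 -> NONE
v16: WRITE e=60  (e history now [(8, 23), (9, 70), (15, 22), (16, 60)])
READ c @v6: history=[(3, 31), (4, 7), (6, 70)] -> pick v6 -> 70
READ e @v10: history=[(8, 23), (9, 70), (15, 22), (16, 60)] -> pick v9 -> 70
READ b @v3: history=[(2, 45)] -> pick v2 -> 45
READ c @v8: history=[(3, 31), (4, 7), (6, 70)] -> pick v6 -> 70
v17: WRITE f=59  (f history now [(13, 46), (14, 33), (17, 59)])

Answer: NONE
NONE
45
NONE
NONE
NONE
70
70
45
70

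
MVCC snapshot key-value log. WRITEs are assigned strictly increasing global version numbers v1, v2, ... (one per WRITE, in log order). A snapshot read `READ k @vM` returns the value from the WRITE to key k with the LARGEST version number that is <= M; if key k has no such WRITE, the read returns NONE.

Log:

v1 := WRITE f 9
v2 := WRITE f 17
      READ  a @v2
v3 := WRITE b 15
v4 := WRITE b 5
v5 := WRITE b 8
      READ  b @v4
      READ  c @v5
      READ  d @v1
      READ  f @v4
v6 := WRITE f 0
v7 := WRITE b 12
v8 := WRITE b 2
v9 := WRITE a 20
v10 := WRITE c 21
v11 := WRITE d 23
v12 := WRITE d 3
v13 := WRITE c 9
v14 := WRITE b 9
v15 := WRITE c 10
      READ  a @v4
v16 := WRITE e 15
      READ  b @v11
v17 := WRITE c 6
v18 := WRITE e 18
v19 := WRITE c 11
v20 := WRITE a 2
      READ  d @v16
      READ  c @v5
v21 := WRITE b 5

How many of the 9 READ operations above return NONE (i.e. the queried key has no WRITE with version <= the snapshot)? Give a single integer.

Answer: 5

Derivation:
v1: WRITE f=9  (f history now [(1, 9)])
v2: WRITE f=17  (f history now [(1, 9), (2, 17)])
READ a @v2: history=[] -> no version <= 2 -> NONE
v3: WRITE b=15  (b history now [(3, 15)])
v4: WRITE b=5  (b history now [(3, 15), (4, 5)])
v5: WRITE b=8  (b history now [(3, 15), (4, 5), (5, 8)])
READ b @v4: history=[(3, 15), (4, 5), (5, 8)] -> pick v4 -> 5
READ c @v5: history=[] -> no version <= 5 -> NONE
READ d @v1: history=[] -> no version <= 1 -> NONE
READ f @v4: history=[(1, 9), (2, 17)] -> pick v2 -> 17
v6: WRITE f=0  (f history now [(1, 9), (2, 17), (6, 0)])
v7: WRITE b=12  (b history now [(3, 15), (4, 5), (5, 8), (7, 12)])
v8: WRITE b=2  (b history now [(3, 15), (4, 5), (5, 8), (7, 12), (8, 2)])
v9: WRITE a=20  (a history now [(9, 20)])
v10: WRITE c=21  (c history now [(10, 21)])
v11: WRITE d=23  (d history now [(11, 23)])
v12: WRITE d=3  (d history now [(11, 23), (12, 3)])
v13: WRITE c=9  (c history now [(10, 21), (13, 9)])
v14: WRITE b=9  (b history now [(3, 15), (4, 5), (5, 8), (7, 12), (8, 2), (14, 9)])
v15: WRITE c=10  (c history now [(10, 21), (13, 9), (15, 10)])
READ a @v4: history=[(9, 20)] -> no version <= 4 -> NONE
v16: WRITE e=15  (e history now [(16, 15)])
READ b @v11: history=[(3, 15), (4, 5), (5, 8), (7, 12), (8, 2), (14, 9)] -> pick v8 -> 2
v17: WRITE c=6  (c history now [(10, 21), (13, 9), (15, 10), (17, 6)])
v18: WRITE e=18  (e history now [(16, 15), (18, 18)])
v19: WRITE c=11  (c history now [(10, 21), (13, 9), (15, 10), (17, 6), (19, 11)])
v20: WRITE a=2  (a history now [(9, 20), (20, 2)])
READ d @v16: history=[(11, 23), (12, 3)] -> pick v12 -> 3
READ c @v5: history=[(10, 21), (13, 9), (15, 10), (17, 6), (19, 11)] -> no version <= 5 -> NONE
v21: WRITE b=5  (b history now [(3, 15), (4, 5), (5, 8), (7, 12), (8, 2), (14, 9), (21, 5)])
Read results in order: ['NONE', '5', 'NONE', 'NONE', '17', 'NONE', '2', '3', 'NONE']
NONE count = 5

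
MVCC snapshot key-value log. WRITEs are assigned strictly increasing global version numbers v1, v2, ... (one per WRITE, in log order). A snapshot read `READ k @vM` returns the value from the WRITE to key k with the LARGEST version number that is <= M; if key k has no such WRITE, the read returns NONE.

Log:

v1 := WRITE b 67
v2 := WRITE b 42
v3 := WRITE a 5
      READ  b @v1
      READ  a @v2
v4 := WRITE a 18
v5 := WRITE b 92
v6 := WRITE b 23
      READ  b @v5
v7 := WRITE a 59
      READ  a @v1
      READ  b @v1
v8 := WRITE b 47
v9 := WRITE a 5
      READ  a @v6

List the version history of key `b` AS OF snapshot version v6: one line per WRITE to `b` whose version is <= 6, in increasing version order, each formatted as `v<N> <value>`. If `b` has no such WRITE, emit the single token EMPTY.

Scan writes for key=b with version <= 6:
  v1 WRITE b 67 -> keep
  v2 WRITE b 42 -> keep
  v3 WRITE a 5 -> skip
  v4 WRITE a 18 -> skip
  v5 WRITE b 92 -> keep
  v6 WRITE b 23 -> keep
  v7 WRITE a 59 -> skip
  v8 WRITE b 47 -> drop (> snap)
  v9 WRITE a 5 -> skip
Collected: [(1, 67), (2, 42), (5, 92), (6, 23)]

Answer: v1 67
v2 42
v5 92
v6 23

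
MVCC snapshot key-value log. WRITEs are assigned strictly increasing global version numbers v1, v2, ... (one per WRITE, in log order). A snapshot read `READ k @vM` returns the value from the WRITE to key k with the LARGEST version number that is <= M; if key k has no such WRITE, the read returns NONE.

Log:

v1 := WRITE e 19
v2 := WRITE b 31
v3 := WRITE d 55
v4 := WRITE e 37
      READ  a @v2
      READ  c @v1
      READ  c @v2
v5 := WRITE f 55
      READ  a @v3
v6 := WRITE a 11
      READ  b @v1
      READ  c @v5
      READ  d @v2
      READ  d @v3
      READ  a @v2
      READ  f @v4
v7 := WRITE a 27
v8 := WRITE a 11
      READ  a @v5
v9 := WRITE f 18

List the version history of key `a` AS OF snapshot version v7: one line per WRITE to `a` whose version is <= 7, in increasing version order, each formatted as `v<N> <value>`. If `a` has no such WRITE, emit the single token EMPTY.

Scan writes for key=a with version <= 7:
  v1 WRITE e 19 -> skip
  v2 WRITE b 31 -> skip
  v3 WRITE d 55 -> skip
  v4 WRITE e 37 -> skip
  v5 WRITE f 55 -> skip
  v6 WRITE a 11 -> keep
  v7 WRITE a 27 -> keep
  v8 WRITE a 11 -> drop (> snap)
  v9 WRITE f 18 -> skip
Collected: [(6, 11), (7, 27)]

Answer: v6 11
v7 27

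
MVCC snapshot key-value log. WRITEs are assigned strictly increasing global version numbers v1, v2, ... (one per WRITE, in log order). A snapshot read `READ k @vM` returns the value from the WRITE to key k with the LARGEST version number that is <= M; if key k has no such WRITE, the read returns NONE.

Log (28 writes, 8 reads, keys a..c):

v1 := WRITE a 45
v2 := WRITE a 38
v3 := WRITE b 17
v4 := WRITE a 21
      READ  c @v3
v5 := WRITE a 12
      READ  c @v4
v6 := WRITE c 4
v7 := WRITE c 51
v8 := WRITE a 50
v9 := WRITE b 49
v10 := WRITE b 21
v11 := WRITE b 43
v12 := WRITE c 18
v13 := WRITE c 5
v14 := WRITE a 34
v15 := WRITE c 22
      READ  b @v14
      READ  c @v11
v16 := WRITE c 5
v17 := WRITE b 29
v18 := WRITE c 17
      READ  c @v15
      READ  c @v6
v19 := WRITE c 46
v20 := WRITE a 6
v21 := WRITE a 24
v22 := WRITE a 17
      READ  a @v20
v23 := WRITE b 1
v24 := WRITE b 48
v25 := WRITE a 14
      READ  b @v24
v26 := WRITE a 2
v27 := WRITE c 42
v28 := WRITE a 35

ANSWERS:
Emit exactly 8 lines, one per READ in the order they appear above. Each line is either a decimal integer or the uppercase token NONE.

v1: WRITE a=45  (a history now [(1, 45)])
v2: WRITE a=38  (a history now [(1, 45), (2, 38)])
v3: WRITE b=17  (b history now [(3, 17)])
v4: WRITE a=21  (a history now [(1, 45), (2, 38), (4, 21)])
READ c @v3: history=[] -> no version <= 3 -> NONE
v5: WRITE a=12  (a history now [(1, 45), (2, 38), (4, 21), (5, 12)])
READ c @v4: history=[] -> no version <= 4 -> NONE
v6: WRITE c=4  (c history now [(6, 4)])
v7: WRITE c=51  (c history now [(6, 4), (7, 51)])
v8: WRITE a=50  (a history now [(1, 45), (2, 38), (4, 21), (5, 12), (8, 50)])
v9: WRITE b=49  (b history now [(3, 17), (9, 49)])
v10: WRITE b=21  (b history now [(3, 17), (9, 49), (10, 21)])
v11: WRITE b=43  (b history now [(3, 17), (9, 49), (10, 21), (11, 43)])
v12: WRITE c=18  (c history now [(6, 4), (7, 51), (12, 18)])
v13: WRITE c=5  (c history now [(6, 4), (7, 51), (12, 18), (13, 5)])
v14: WRITE a=34  (a history now [(1, 45), (2, 38), (4, 21), (5, 12), (8, 50), (14, 34)])
v15: WRITE c=22  (c history now [(6, 4), (7, 51), (12, 18), (13, 5), (15, 22)])
READ b @v14: history=[(3, 17), (9, 49), (10, 21), (11, 43)] -> pick v11 -> 43
READ c @v11: history=[(6, 4), (7, 51), (12, 18), (13, 5), (15, 22)] -> pick v7 -> 51
v16: WRITE c=5  (c history now [(6, 4), (7, 51), (12, 18), (13, 5), (15, 22), (16, 5)])
v17: WRITE b=29  (b history now [(3, 17), (9, 49), (10, 21), (11, 43), (17, 29)])
v18: WRITE c=17  (c history now [(6, 4), (7, 51), (12, 18), (13, 5), (15, 22), (16, 5), (18, 17)])
READ c @v15: history=[(6, 4), (7, 51), (12, 18), (13, 5), (15, 22), (16, 5), (18, 17)] -> pick v15 -> 22
READ c @v6: history=[(6, 4), (7, 51), (12, 18), (13, 5), (15, 22), (16, 5), (18, 17)] -> pick v6 -> 4
v19: WRITE c=46  (c history now [(6, 4), (7, 51), (12, 18), (13, 5), (15, 22), (16, 5), (18, 17), (19, 46)])
v20: WRITE a=6  (a history now [(1, 45), (2, 38), (4, 21), (5, 12), (8, 50), (14, 34), (20, 6)])
v21: WRITE a=24  (a history now [(1, 45), (2, 38), (4, 21), (5, 12), (8, 50), (14, 34), (20, 6), (21, 24)])
v22: WRITE a=17  (a history now [(1, 45), (2, 38), (4, 21), (5, 12), (8, 50), (14, 34), (20, 6), (21, 24), (22, 17)])
READ a @v20: history=[(1, 45), (2, 38), (4, 21), (5, 12), (8, 50), (14, 34), (20, 6), (21, 24), (22, 17)] -> pick v20 -> 6
v23: WRITE b=1  (b history now [(3, 17), (9, 49), (10, 21), (11, 43), (17, 29), (23, 1)])
v24: WRITE b=48  (b history now [(3, 17), (9, 49), (10, 21), (11, 43), (17, 29), (23, 1), (24, 48)])
v25: WRITE a=14  (a history now [(1, 45), (2, 38), (4, 21), (5, 12), (8, 50), (14, 34), (20, 6), (21, 24), (22, 17), (25, 14)])
READ b @v24: history=[(3, 17), (9, 49), (10, 21), (11, 43), (17, 29), (23, 1), (24, 48)] -> pick v24 -> 48
v26: WRITE a=2  (a history now [(1, 45), (2, 38), (4, 21), (5, 12), (8, 50), (14, 34), (20, 6), (21, 24), (22, 17), (25, 14), (26, 2)])
v27: WRITE c=42  (c history now [(6, 4), (7, 51), (12, 18), (13, 5), (15, 22), (16, 5), (18, 17), (19, 46), (27, 42)])
v28: WRITE a=35  (a history now [(1, 45), (2, 38), (4, 21), (5, 12), (8, 50), (14, 34), (20, 6), (21, 24), (22, 17), (25, 14), (26, 2), (28, 35)])

Answer: NONE
NONE
43
51
22
4
6
48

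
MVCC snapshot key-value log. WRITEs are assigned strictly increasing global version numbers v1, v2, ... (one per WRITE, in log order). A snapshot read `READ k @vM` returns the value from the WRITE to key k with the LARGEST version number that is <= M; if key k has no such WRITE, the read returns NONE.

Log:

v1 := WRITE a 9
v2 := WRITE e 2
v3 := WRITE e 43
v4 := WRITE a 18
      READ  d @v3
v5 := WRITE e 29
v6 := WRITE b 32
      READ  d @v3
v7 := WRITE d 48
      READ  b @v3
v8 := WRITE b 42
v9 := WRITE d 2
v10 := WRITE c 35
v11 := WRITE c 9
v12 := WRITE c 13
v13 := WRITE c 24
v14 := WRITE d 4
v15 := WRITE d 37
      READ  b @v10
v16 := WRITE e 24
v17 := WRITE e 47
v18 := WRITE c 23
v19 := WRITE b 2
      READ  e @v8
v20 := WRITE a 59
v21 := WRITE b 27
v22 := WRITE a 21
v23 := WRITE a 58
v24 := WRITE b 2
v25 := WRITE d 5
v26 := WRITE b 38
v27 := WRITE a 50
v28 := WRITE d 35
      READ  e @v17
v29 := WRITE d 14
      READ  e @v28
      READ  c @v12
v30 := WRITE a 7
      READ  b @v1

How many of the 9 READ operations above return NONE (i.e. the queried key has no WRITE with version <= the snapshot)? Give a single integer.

v1: WRITE a=9  (a history now [(1, 9)])
v2: WRITE e=2  (e history now [(2, 2)])
v3: WRITE e=43  (e history now [(2, 2), (3, 43)])
v4: WRITE a=18  (a history now [(1, 9), (4, 18)])
READ d @v3: history=[] -> no version <= 3 -> NONE
v5: WRITE e=29  (e history now [(2, 2), (3, 43), (5, 29)])
v6: WRITE b=32  (b history now [(6, 32)])
READ d @v3: history=[] -> no version <= 3 -> NONE
v7: WRITE d=48  (d history now [(7, 48)])
READ b @v3: history=[(6, 32)] -> no version <= 3 -> NONE
v8: WRITE b=42  (b history now [(6, 32), (8, 42)])
v9: WRITE d=2  (d history now [(7, 48), (9, 2)])
v10: WRITE c=35  (c history now [(10, 35)])
v11: WRITE c=9  (c history now [(10, 35), (11, 9)])
v12: WRITE c=13  (c history now [(10, 35), (11, 9), (12, 13)])
v13: WRITE c=24  (c history now [(10, 35), (11, 9), (12, 13), (13, 24)])
v14: WRITE d=4  (d history now [(7, 48), (9, 2), (14, 4)])
v15: WRITE d=37  (d history now [(7, 48), (9, 2), (14, 4), (15, 37)])
READ b @v10: history=[(6, 32), (8, 42)] -> pick v8 -> 42
v16: WRITE e=24  (e history now [(2, 2), (3, 43), (5, 29), (16, 24)])
v17: WRITE e=47  (e history now [(2, 2), (3, 43), (5, 29), (16, 24), (17, 47)])
v18: WRITE c=23  (c history now [(10, 35), (11, 9), (12, 13), (13, 24), (18, 23)])
v19: WRITE b=2  (b history now [(6, 32), (8, 42), (19, 2)])
READ e @v8: history=[(2, 2), (3, 43), (5, 29), (16, 24), (17, 47)] -> pick v5 -> 29
v20: WRITE a=59  (a history now [(1, 9), (4, 18), (20, 59)])
v21: WRITE b=27  (b history now [(6, 32), (8, 42), (19, 2), (21, 27)])
v22: WRITE a=21  (a history now [(1, 9), (4, 18), (20, 59), (22, 21)])
v23: WRITE a=58  (a history now [(1, 9), (4, 18), (20, 59), (22, 21), (23, 58)])
v24: WRITE b=2  (b history now [(6, 32), (8, 42), (19, 2), (21, 27), (24, 2)])
v25: WRITE d=5  (d history now [(7, 48), (9, 2), (14, 4), (15, 37), (25, 5)])
v26: WRITE b=38  (b history now [(6, 32), (8, 42), (19, 2), (21, 27), (24, 2), (26, 38)])
v27: WRITE a=50  (a history now [(1, 9), (4, 18), (20, 59), (22, 21), (23, 58), (27, 50)])
v28: WRITE d=35  (d history now [(7, 48), (9, 2), (14, 4), (15, 37), (25, 5), (28, 35)])
READ e @v17: history=[(2, 2), (3, 43), (5, 29), (16, 24), (17, 47)] -> pick v17 -> 47
v29: WRITE d=14  (d history now [(7, 48), (9, 2), (14, 4), (15, 37), (25, 5), (28, 35), (29, 14)])
READ e @v28: history=[(2, 2), (3, 43), (5, 29), (16, 24), (17, 47)] -> pick v17 -> 47
READ c @v12: history=[(10, 35), (11, 9), (12, 13), (13, 24), (18, 23)] -> pick v12 -> 13
v30: WRITE a=7  (a history now [(1, 9), (4, 18), (20, 59), (22, 21), (23, 58), (27, 50), (30, 7)])
READ b @v1: history=[(6, 32), (8, 42), (19, 2), (21, 27), (24, 2), (26, 38)] -> no version <= 1 -> NONE
Read results in order: ['NONE', 'NONE', 'NONE', '42', '29', '47', '47', '13', 'NONE']
NONE count = 4

Answer: 4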